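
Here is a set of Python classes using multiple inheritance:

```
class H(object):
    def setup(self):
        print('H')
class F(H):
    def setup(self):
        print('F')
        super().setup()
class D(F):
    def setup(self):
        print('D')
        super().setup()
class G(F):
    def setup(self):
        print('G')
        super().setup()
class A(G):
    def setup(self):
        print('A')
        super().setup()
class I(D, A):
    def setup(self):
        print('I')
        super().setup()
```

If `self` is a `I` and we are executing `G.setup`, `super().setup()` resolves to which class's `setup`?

L[I] = I + merge(L[D], L[A], [D A])
  take D:  [D F H object] + [A G F H object] + [D A]
  take A:  [F H object] + [A G F H object] + [A]
  take G:  [F H object] + [G F H object]
  take F:  [F H object] + [F H object]
  take H:  [H object] + [H object]
  take object:  [object] + [object]
MRO: I D A G F H object
super() in G.setup on a I instance goes to the class after G in I's MRO: F.

F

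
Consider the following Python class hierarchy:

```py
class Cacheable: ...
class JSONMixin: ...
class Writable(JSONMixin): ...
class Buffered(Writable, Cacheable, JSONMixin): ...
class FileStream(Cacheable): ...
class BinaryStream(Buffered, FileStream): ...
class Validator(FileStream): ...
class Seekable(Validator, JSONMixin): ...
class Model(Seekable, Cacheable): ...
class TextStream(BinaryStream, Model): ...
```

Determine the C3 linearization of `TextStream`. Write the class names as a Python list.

L[TextStream] = TextStream + merge(L[BinaryStream], L[Model], [BinaryStream Model])
  take BinaryStream:  [BinaryStream Buffered Writable FileStream Cacheable JSONMixin object] + [Model Seekable Validator FileStream Cacheable JSONMixin object] + [BinaryStream Model]
  take Buffered:  [Buffered Writable FileStream Cacheable JSONMixin object] + [Model Seekable Validator FileStream Cacheable JSONMixin object] + [Model]
  take Writable:  [Writable FileStream Cacheable JSONMixin object] + [Model Seekable Validator FileStream Cacheable JSONMixin object] + [Model]
  take Model:  [FileStream Cacheable JSONMixin object] + [Model Seekable Validator FileStream Cacheable JSONMixin object] + [Model]
  take Seekable:  [FileStream Cacheable JSONMixin object] + [Seekable Validator FileStream Cacheable JSONMixin object]
  take Validator:  [FileStream Cacheable JSONMixin object] + [Validator FileStream Cacheable JSONMixin object]
  take FileStream:  [FileStream Cacheable JSONMixin object] + [FileStream Cacheable JSONMixin object]
  take Cacheable:  [Cacheable JSONMixin object] + [Cacheable JSONMixin object]
  take JSONMixin:  [JSONMixin object] + [JSONMixin object]
  take object:  [object] + [object]

[TextStream, BinaryStream, Buffered, Writable, Model, Seekable, Validator, FileStream, Cacheable, JSONMixin, object]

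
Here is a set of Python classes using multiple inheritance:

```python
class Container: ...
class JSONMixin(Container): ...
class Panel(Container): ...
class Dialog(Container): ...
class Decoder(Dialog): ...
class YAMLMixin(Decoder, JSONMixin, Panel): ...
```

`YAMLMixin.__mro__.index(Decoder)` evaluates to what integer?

1

L[YAMLMixin] = YAMLMixin + merge(L[Decoder], L[JSONMixin], L[Panel], [Decoder JSONMixin Panel])
  take Decoder:  [Decoder Dialog Container object] + [JSONMixin Container object] + [Panel Container object] + [Decoder JSONMixin Panel]
  take Dialog:  [Dialog Container object] + [JSONMixin Container object] + [Panel Container object] + [JSONMixin Panel]
  take JSONMixin:  [Container object] + [JSONMixin Container object] + [Panel Container object] + [JSONMixin Panel]
  take Panel:  [Container object] + [Container object] + [Panel Container object] + [Panel]
  take Container:  [Container object] + [Container object] + [Container object]
  take object:  [object] + [object] + [object]
MRO: YAMLMixin Decoder Dialog JSONMixin Panel Container object
Decoder sits at index 1.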